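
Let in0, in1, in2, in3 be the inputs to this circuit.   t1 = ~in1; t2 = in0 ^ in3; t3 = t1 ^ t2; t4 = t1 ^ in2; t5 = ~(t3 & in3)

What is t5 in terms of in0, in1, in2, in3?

t1 = ~in1
t2 = in0 ^ in3
t3 = t1 ^ t2 = ~in1 ^ (in0 ^ in3)
t5 = ~(t3 & in3) = ~((~in1 ^ (in0 ^ in3)) & in3)

~((~in1 ^ (in0 ^ in3)) & in3)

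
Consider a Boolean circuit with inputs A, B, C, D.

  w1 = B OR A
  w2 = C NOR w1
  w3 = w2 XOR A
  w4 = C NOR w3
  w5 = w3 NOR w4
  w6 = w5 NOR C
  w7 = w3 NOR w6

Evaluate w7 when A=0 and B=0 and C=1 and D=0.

1

w1 = 0 OR 0 = 0
w2 = 1 NOR 0 = 0
w3 = 0 XOR 0 = 0
w4 = 1 NOR 0 = 0
w5 = 0 NOR 0 = 1
w6 = 1 NOR 1 = 0
w7 = 0 NOR 0 = 1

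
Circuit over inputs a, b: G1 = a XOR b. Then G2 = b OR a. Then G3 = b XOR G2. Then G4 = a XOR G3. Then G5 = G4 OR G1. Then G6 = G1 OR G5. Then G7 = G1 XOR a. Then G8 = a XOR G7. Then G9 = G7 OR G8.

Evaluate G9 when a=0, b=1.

1

G1 = 0 XOR 1 = 1
G7 = 1 XOR 0 = 1
G8 = 0 XOR 1 = 1
G9 = 1 OR 1 = 1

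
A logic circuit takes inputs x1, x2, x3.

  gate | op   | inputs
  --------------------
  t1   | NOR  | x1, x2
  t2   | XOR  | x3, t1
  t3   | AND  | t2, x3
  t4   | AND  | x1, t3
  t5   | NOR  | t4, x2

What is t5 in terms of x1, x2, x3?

t1 = x1 NOR x2
t2 = x3 XOR t1 = x3 XOR (x1 NOR x2)
t3 = t2 AND x3 = (x3 XOR (x1 NOR x2)) AND x3
t4 = x1 AND t3 = x1 AND ((x3 XOR (x1 NOR x2)) AND x3)
t5 = t4 NOR x2 = (x1 AND ((x3 XOR (x1 NOR x2)) AND x3)) NOR x2

(x1 AND ((x3 XOR (x1 NOR x2)) AND x3)) NOR x2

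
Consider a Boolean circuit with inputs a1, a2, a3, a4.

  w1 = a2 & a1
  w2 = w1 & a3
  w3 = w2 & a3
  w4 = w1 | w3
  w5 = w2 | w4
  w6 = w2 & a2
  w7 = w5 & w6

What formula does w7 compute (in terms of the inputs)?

(((a2 & a1) & a3) | ((a2 & a1) | (((a2 & a1) & a3) & a3))) & (((a2 & a1) & a3) & a2)

w1 = a2 & a1
w2 = w1 & a3 = (a2 & a1) & a3
w3 = w2 & a3 = ((a2 & a1) & a3) & a3
w4 = w1 | w3 = (a2 & a1) | (((a2 & a1) & a3) & a3)
w5 = w2 | w4 = ((a2 & a1) & a3) | ((a2 & a1) | (((a2 & a1) & a3) & a3))
w6 = w2 & a2 = ((a2 & a1) & a3) & a2
w7 = w5 & w6 = (((a2 & a1) & a3) | ((a2 & a1) | (((a2 & a1) & a3) & a3))) & (((a2 & a1) & a3) & a2)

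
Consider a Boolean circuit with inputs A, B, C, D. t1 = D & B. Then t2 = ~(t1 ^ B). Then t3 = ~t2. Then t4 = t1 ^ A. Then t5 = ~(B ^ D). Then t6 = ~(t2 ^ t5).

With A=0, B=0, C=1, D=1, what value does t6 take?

0

t1 = 1 & 0 = 0
t2 = ~(0 ^ 0) = 1
t5 = ~(0 ^ 1) = 0
t6 = ~(1 ^ 0) = 0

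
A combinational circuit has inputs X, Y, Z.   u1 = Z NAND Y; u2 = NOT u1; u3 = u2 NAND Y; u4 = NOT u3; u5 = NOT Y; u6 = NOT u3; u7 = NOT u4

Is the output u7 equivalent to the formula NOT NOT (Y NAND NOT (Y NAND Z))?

Yes

u1 = Z NAND Y
u2 = NOT u1 = NOT (Z NAND Y)
u3 = u2 NAND Y = NOT (Z NAND Y) NAND Y
u4 = NOT u3 = NOT (NOT (Z NAND Y) NAND Y)
u7 = NOT u4 = NOT NOT (NOT (Z NAND Y) NAND Y)
At X=0, Y=1, Z=1: circuit gives 0, formula gives 0.
At X=0, Y=0, Z=0: circuit gives 1, formula gives 1.
Agrees on all 8 inputs.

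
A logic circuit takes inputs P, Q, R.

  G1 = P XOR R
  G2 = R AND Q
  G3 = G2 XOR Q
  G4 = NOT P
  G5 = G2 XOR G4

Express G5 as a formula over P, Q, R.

G2 = R AND Q
G4 = NOT P
G5 = G2 XOR G4 = (R AND Q) XOR NOT P

(R AND Q) XOR NOT P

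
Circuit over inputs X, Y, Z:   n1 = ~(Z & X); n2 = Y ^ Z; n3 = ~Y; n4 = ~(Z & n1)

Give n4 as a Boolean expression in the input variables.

~(Z & (~(Z & X)))

n1 = ~(Z & X)
n4 = ~(Z & n1) = ~(Z & (~(Z & X)))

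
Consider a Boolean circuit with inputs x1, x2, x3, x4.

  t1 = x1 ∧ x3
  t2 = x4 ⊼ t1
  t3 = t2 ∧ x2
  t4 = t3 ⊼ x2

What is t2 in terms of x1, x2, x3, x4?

t1 = x1 ∧ x3
t2 = x4 ⊼ t1 = x4 ⊼ (x1 ∧ x3)

x4 ⊼ (x1 ∧ x3)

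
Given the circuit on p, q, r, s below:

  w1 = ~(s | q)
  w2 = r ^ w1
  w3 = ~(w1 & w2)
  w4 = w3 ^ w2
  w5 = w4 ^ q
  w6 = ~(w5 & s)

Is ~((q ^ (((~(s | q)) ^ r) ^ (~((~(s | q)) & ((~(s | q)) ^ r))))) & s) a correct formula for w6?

Yes

w1 = ~(s | q)
w2 = r ^ w1 = r ^ (~(s | q))
w3 = ~(w1 & w2) = ~((~(s | q)) & (r ^ (~(s | q))))
w4 = w3 ^ w2 = (~((~(s | q)) & (r ^ (~(s | q))))) ^ (r ^ (~(s | q)))
w5 = w4 ^ q = ((~((~(s | q)) & (r ^ (~(s | q))))) ^ (r ^ (~(s | q)))) ^ q
w6 = ~(w5 & s) = ~((((~((~(s | q)) & (r ^ (~(s | q))))) ^ (r ^ (~(s | q)))) ^ q) & s)
At p=0, q=0, r=0, s=1: circuit gives 0, formula gives 0.
At p=0, q=0, r=0, s=0: circuit gives 1, formula gives 1.
Agrees on all 16 inputs.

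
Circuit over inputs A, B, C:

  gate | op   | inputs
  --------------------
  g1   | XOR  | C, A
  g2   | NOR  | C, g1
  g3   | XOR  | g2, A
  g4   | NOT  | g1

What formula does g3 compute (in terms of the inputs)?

g1 = C XOR A
g2 = C NOR g1 = C NOR (C XOR A)
g3 = g2 XOR A = (C NOR (C XOR A)) XOR A

(C NOR (C XOR A)) XOR A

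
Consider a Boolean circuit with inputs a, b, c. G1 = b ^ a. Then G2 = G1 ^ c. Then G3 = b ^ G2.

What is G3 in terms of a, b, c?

b ^ ((b ^ a) ^ c)

G1 = b ^ a
G2 = G1 ^ c = (b ^ a) ^ c
G3 = b ^ G2 = b ^ ((b ^ a) ^ c)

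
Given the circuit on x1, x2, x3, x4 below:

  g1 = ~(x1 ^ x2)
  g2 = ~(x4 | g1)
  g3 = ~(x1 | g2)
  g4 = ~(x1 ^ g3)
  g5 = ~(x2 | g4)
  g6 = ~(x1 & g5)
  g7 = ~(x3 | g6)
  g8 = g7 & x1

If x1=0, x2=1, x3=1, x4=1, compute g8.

g1 = ~(0 ^ 1) = 0
g2 = ~(1 | 0) = 0
g3 = ~(0 | 0) = 1
g4 = ~(0 ^ 1) = 0
g5 = ~(1 | 0) = 0
g6 = ~(0 & 0) = 1
g7 = ~(1 | 1) = 0
g8 = 0 & 0 = 0

0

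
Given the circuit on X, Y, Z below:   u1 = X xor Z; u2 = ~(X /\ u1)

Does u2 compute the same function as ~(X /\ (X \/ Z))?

No

u1 = X xor Z
u2 = ~(X /\ u1) = ~(X /\ (X xor Z))
At X=1, Y=0, Z=1: circuit gives 1, formula gives 0.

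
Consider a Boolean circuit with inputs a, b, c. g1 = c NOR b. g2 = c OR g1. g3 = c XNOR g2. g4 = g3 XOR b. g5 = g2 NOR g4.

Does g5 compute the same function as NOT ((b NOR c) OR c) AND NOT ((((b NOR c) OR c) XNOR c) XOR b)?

g1 = c NOR b
g2 = c OR g1 = c OR (c NOR b)
g3 = c XNOR g2 = c XNOR (c OR (c NOR b))
g4 = g3 XOR b = (c XNOR (c OR (c NOR b))) XOR b
g5 = g2 NOR g4 = (c OR (c NOR b)) NOR ((c XNOR (c OR (c NOR b))) XOR b)
At a=0, b=0, c=0: circuit gives 0, formula gives 0.
At a=0, b=1, c=0: circuit gives 1, formula gives 1.
Agrees on all 8 inputs.

Yes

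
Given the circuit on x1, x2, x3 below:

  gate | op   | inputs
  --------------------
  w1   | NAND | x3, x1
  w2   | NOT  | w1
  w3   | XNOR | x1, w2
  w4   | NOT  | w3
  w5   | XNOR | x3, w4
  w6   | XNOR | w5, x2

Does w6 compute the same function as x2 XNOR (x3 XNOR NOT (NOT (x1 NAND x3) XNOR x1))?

w1 = x3 NAND x1
w2 = NOT w1 = NOT (x3 NAND x1)
w3 = x1 XNOR w2 = x1 XNOR NOT (x3 NAND x1)
w4 = NOT w3 = NOT (x1 XNOR NOT (x3 NAND x1))
w5 = x3 XNOR w4 = x3 XNOR NOT (x1 XNOR NOT (x3 NAND x1))
w6 = w5 XNOR x2 = (x3 XNOR NOT (x1 XNOR NOT (x3 NAND x1))) XNOR x2
At x1=0, x2=0, x3=0: circuit gives 0, formula gives 0.
At x1=0, x2=0, x3=1: circuit gives 1, formula gives 1.
Agrees on all 8 inputs.

Yes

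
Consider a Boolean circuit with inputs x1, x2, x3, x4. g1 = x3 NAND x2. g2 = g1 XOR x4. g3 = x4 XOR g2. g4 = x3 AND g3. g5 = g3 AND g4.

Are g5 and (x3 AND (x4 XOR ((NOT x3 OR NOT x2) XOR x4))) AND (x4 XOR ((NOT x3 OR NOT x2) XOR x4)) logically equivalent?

Yes

g1 = x3 NAND x2
g2 = g1 XOR x4 = (x3 NAND x2) XOR x4
g3 = x4 XOR g2 = x4 XOR ((x3 NAND x2) XOR x4)
g4 = x3 AND g3 = x3 AND (x4 XOR ((x3 NAND x2) XOR x4))
g5 = g3 AND g4 = (x4 XOR ((x3 NAND x2) XOR x4)) AND (x3 AND (x4 XOR ((x3 NAND x2) XOR x4)))
At x1=0, x2=0, x3=0, x4=0: circuit gives 0, formula gives 0.
At x1=0, x2=0, x3=1, x4=0: circuit gives 1, formula gives 1.
Agrees on all 16 inputs.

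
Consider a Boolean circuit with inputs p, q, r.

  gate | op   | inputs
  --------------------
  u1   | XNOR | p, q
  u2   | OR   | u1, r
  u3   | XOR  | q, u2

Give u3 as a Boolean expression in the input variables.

q XOR ((p XNOR q) OR r)

u1 = p XNOR q
u2 = u1 OR r = (p XNOR q) OR r
u3 = q XOR u2 = q XOR ((p XNOR q) OR r)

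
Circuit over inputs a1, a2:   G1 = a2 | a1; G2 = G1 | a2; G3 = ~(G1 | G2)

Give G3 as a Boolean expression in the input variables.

~((a2 | a1) | ((a2 | a1) | a2))

G1 = a2 | a1
G2 = G1 | a2 = (a2 | a1) | a2
G3 = ~(G1 | G2) = ~((a2 | a1) | ((a2 | a1) | a2))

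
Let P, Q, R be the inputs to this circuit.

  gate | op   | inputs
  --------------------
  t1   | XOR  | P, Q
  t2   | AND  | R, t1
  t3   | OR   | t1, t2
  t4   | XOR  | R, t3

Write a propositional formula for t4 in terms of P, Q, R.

R XOR ((P XOR Q) OR (R AND (P XOR Q)))

t1 = P XOR Q
t2 = R AND t1 = R AND (P XOR Q)
t3 = t1 OR t2 = (P XOR Q) OR (R AND (P XOR Q))
t4 = R XOR t3 = R XOR ((P XOR Q) OR (R AND (P XOR Q)))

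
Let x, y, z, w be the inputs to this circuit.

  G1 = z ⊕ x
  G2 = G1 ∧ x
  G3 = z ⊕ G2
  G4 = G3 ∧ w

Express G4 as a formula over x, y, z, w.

G1 = z ⊕ x
G2 = G1 ∧ x = (z ⊕ x) ∧ x
G3 = z ⊕ G2 = z ⊕ ((z ⊕ x) ∧ x)
G4 = G3 ∧ w = (z ⊕ ((z ⊕ x) ∧ x)) ∧ w

(z ⊕ ((z ⊕ x) ∧ x)) ∧ w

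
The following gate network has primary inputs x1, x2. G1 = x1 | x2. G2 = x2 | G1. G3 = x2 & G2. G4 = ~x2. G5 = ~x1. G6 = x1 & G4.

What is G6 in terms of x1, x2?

x1 & ~x2

G4 = ~x2
G6 = x1 & G4 = x1 & ~x2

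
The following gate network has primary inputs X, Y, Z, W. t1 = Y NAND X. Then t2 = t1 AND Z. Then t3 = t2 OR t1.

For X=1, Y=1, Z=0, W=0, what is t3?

0

t1 = 1 NAND 1 = 0
t2 = 0 AND 0 = 0
t3 = 0 OR 0 = 0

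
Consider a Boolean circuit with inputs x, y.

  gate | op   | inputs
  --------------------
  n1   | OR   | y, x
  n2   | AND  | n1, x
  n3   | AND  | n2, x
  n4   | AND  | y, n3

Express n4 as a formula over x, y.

n1 = y OR x
n2 = n1 AND x = (y OR x) AND x
n3 = n2 AND x = ((y OR x) AND x) AND x
n4 = y AND n3 = y AND (((y OR x) AND x) AND x)

y AND (((y OR x) AND x) AND x)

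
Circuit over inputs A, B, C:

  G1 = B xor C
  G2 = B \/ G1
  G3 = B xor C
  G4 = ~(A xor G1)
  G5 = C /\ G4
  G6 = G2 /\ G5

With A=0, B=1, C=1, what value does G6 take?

G1 = 1 xor 1 = 0
G2 = 1 \/ 0 = 1
G4 = ~(0 xor 0) = 1
G5 = 1 /\ 1 = 1
G6 = 1 /\ 1 = 1

1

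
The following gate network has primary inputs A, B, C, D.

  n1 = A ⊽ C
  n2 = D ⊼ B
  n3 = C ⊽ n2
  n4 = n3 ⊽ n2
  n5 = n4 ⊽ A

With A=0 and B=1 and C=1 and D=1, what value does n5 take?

0

n2 = 1 ⊼ 1 = 0
n3 = 1 ⊽ 0 = 0
n4 = 0 ⊽ 0 = 1
n5 = 1 ⊽ 0 = 0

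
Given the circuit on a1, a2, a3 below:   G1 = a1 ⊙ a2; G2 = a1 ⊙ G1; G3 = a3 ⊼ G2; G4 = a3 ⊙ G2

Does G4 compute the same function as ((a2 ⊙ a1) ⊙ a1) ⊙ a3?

G1 = a1 ⊙ a2
G2 = a1 ⊙ G1 = a1 ⊙ (a1 ⊙ a2)
G4 = a3 ⊙ G2 = a3 ⊙ (a1 ⊙ (a1 ⊙ a2))
At a1=0, a2=0, a3=1: circuit gives 0, formula gives 0.
At a1=0, a2=0, a3=0: circuit gives 1, formula gives 1.
Agrees on all 8 inputs.

Yes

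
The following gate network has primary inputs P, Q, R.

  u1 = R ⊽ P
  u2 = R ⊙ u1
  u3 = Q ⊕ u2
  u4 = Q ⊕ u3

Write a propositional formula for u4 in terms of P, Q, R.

u1 = R ⊽ P
u2 = R ⊙ u1 = R ⊙ (R ⊽ P)
u3 = Q ⊕ u2 = Q ⊕ (R ⊙ (R ⊽ P))
u4 = Q ⊕ u3 = Q ⊕ (Q ⊕ (R ⊙ (R ⊽ P)))

Q ⊕ (Q ⊕ (R ⊙ (R ⊽ P)))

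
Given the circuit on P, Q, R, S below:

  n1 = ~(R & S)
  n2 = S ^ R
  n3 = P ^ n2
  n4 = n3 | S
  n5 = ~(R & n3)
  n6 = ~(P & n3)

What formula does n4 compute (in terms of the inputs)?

(P ^ (S ^ R)) | S

n2 = S ^ R
n3 = P ^ n2 = P ^ (S ^ R)
n4 = n3 | S = (P ^ (S ^ R)) | S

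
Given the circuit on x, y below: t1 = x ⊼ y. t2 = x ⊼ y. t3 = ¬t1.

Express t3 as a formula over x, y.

¬(x ⊼ y)

t1 = x ⊼ y
t3 = ¬t1 = ¬(x ⊼ y)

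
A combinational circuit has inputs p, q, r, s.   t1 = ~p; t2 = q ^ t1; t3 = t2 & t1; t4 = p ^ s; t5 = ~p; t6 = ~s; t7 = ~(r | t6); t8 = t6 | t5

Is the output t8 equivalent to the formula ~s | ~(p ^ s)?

No

t5 = ~p
t6 = ~s
t8 = t6 | t5 = ~s | ~p
At p=0, q=0, r=0, s=1: circuit gives 1, formula gives 0.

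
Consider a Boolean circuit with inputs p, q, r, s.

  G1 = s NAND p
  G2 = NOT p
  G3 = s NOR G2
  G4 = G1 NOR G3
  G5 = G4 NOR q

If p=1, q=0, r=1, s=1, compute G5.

0

G1 = 1 NAND 1 = 0
G2 = NOT 1 = 0
G3 = 1 NOR 0 = 0
G4 = 0 NOR 0 = 1
G5 = 1 NOR 0 = 0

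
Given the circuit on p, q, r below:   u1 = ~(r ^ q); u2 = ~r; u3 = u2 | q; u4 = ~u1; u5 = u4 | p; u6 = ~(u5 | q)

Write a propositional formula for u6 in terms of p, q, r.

u1 = ~(r ^ q)
u4 = ~u1 = ~(~(r ^ q))
u5 = u4 | p = ~(~(r ^ q)) | p
u6 = ~(u5 | q) = ~((~(~(r ^ q)) | p) | q)

~((~(~(r ^ q)) | p) | q)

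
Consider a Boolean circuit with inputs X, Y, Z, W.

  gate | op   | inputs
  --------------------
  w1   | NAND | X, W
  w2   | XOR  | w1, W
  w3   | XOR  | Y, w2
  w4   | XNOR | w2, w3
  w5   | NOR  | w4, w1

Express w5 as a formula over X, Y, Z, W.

(((X NAND W) XOR W) XNOR (Y XOR ((X NAND W) XOR W))) NOR (X NAND W)

w1 = X NAND W
w2 = w1 XOR W = (X NAND W) XOR W
w3 = Y XOR w2 = Y XOR ((X NAND W) XOR W)
w4 = w2 XNOR w3 = ((X NAND W) XOR W) XNOR (Y XOR ((X NAND W) XOR W))
w5 = w4 NOR w1 = (((X NAND W) XOR W) XNOR (Y XOR ((X NAND W) XOR W))) NOR (X NAND W)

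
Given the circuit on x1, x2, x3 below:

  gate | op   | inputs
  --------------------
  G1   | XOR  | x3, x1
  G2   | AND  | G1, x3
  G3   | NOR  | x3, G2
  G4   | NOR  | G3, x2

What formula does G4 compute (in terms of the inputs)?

G1 = x3 XOR x1
G2 = G1 AND x3 = (x3 XOR x1) AND x3
G3 = x3 NOR G2 = x3 NOR ((x3 XOR x1) AND x3)
G4 = G3 NOR x2 = (x3 NOR ((x3 XOR x1) AND x3)) NOR x2

(x3 NOR ((x3 XOR x1) AND x3)) NOR x2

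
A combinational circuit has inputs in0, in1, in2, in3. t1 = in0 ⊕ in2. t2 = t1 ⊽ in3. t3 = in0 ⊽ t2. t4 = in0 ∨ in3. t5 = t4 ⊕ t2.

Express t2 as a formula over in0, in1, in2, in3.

(in0 ⊕ in2) ⊽ in3

t1 = in0 ⊕ in2
t2 = t1 ⊽ in3 = (in0 ⊕ in2) ⊽ in3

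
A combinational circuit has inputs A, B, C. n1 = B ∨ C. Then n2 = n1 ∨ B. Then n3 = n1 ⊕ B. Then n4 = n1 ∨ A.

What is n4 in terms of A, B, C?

n1 = B ∨ C
n4 = n1 ∨ A = (B ∨ C) ∨ A

(B ∨ C) ∨ A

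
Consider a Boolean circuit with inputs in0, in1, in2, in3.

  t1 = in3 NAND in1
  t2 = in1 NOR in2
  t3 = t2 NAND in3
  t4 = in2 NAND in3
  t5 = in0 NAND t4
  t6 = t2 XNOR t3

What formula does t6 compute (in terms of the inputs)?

t2 = in1 NOR in2
t3 = t2 NAND in3 = (in1 NOR in2) NAND in3
t6 = t2 XNOR t3 = (in1 NOR in2) XNOR ((in1 NOR in2) NAND in3)

(in1 NOR in2) XNOR ((in1 NOR in2) NAND in3)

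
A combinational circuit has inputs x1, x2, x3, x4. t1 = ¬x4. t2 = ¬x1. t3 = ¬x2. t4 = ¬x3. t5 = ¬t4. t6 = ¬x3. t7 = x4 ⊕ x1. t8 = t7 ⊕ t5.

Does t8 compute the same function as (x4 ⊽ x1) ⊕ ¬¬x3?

No

t4 = ¬x3
t5 = ¬t4 = ¬¬x3
t7 = x4 ⊕ x1
t8 = t7 ⊕ t5 = (x4 ⊕ x1) ⊕ ¬¬x3
At x1=0, x2=0, x3=0, x4=0: circuit gives 0, formula gives 1.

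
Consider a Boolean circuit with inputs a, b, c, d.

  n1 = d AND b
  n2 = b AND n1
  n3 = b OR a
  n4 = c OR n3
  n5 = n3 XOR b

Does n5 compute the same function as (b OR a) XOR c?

n3 = b OR a
n5 = n3 XOR b = (b OR a) XOR b
At a=0, b=0, c=1, d=0: circuit gives 0, formula gives 1.

No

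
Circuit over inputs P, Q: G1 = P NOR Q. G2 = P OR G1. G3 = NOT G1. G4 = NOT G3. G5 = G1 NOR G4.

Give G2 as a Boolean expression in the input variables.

G1 = P NOR Q
G2 = P OR G1 = P OR (P NOR Q)

P OR (P NOR Q)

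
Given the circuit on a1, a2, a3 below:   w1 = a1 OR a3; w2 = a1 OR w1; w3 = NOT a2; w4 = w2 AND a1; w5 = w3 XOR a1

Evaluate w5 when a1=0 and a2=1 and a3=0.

w3 = NOT 1 = 0
w5 = 0 XOR 0 = 0

0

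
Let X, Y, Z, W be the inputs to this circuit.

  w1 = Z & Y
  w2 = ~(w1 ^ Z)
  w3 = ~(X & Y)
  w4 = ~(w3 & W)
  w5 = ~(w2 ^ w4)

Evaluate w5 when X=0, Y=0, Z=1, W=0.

0

w1 = 1 & 0 = 0
w2 = ~(0 ^ 1) = 0
w3 = ~(0 & 0) = 1
w4 = ~(1 & 0) = 1
w5 = ~(0 ^ 1) = 0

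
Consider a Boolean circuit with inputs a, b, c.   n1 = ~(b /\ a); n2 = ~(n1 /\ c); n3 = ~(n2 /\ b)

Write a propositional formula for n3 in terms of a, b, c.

~((~((~(b /\ a)) /\ c)) /\ b)

n1 = ~(b /\ a)
n2 = ~(n1 /\ c) = ~((~(b /\ a)) /\ c)
n3 = ~(n2 /\ b) = ~((~((~(b /\ a)) /\ c)) /\ b)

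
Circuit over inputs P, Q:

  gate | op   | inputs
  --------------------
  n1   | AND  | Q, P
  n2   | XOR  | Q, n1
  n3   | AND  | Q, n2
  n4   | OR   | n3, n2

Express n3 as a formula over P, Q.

Q AND (Q XOR (Q AND P))

n1 = Q AND P
n2 = Q XOR n1 = Q XOR (Q AND P)
n3 = Q AND n2 = Q AND (Q XOR (Q AND P))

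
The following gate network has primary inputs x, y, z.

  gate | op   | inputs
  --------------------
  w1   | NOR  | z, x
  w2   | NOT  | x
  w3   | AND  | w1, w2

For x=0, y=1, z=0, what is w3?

1

w1 = 0 NOR 0 = 1
w2 = NOT 0 = 1
w3 = 1 AND 1 = 1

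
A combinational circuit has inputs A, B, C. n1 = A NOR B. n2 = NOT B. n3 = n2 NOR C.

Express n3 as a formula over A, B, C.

NOT B NOR C

n2 = NOT B
n3 = n2 NOR C = NOT B NOR C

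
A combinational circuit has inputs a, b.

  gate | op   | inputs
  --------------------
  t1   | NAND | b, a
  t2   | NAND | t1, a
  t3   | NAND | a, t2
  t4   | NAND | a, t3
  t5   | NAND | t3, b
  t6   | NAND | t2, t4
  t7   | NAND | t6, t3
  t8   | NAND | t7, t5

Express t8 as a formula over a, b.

t1 = b NAND a
t2 = t1 NAND a = (b NAND a) NAND a
t3 = a NAND t2 = a NAND ((b NAND a) NAND a)
t4 = a NAND t3 = a NAND (a NAND ((b NAND a) NAND a))
t5 = t3 NAND b = (a NAND ((b NAND a) NAND a)) NAND b
t6 = t2 NAND t4 = ((b NAND a) NAND a) NAND (a NAND (a NAND ((b NAND a) NAND a)))
t7 = t6 NAND t3 = (((b NAND a) NAND a) NAND (a NAND (a NAND ((b NAND a) NAND a)))) NAND (a NAND ((b NAND a) NAND a))
t8 = t7 NAND t5 = ((((b NAND a) NAND a) NAND (a NAND (a NAND ((b NAND a) NAND a)))) NAND (a NAND ((b NAND a) NAND a))) NAND ((a NAND ((b NAND a) NAND a)) NAND b)

((((b NAND a) NAND a) NAND (a NAND (a NAND ((b NAND a) NAND a)))) NAND (a NAND ((b NAND a) NAND a))) NAND ((a NAND ((b NAND a) NAND a)) NAND b)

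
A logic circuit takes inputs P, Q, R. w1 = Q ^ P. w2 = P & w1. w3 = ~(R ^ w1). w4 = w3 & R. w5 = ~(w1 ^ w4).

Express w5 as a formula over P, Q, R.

w1 = Q ^ P
w3 = ~(R ^ w1) = ~(R ^ (Q ^ P))
w4 = w3 & R = (~(R ^ (Q ^ P))) & R
w5 = ~(w1 ^ w4) = ~((Q ^ P) ^ ((~(R ^ (Q ^ P))) & R))

~((Q ^ P) ^ ((~(R ^ (Q ^ P))) & R))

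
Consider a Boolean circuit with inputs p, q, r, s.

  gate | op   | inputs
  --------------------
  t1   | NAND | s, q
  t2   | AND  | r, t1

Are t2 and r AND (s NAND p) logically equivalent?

No

t1 = s NAND q
t2 = r AND t1 = r AND (s NAND q)
At p=0, q=1, r=1, s=1: circuit gives 0, formula gives 1.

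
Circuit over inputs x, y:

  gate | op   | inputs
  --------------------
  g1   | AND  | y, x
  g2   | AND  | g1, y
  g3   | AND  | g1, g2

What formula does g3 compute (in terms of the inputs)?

g1 = y AND x
g2 = g1 AND y = (y AND x) AND y
g3 = g1 AND g2 = (y AND x) AND ((y AND x) AND y)

(y AND x) AND ((y AND x) AND y)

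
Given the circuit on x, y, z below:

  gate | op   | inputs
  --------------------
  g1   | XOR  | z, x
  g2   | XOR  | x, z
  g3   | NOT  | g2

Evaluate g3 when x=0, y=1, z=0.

1

g2 = 0 XOR 0 = 0
g3 = NOT 0 = 1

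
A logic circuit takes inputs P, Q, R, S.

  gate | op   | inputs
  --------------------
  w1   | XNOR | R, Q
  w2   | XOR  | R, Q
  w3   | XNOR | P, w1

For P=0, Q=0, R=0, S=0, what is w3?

0

w1 = 0 XNOR 0 = 1
w3 = 0 XNOR 1 = 0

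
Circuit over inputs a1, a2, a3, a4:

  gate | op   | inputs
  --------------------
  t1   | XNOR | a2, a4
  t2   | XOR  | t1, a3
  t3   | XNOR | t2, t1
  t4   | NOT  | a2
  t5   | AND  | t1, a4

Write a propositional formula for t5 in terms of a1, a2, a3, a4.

t1 = a2 XNOR a4
t5 = t1 AND a4 = (a2 XNOR a4) AND a4

(a2 XNOR a4) AND a4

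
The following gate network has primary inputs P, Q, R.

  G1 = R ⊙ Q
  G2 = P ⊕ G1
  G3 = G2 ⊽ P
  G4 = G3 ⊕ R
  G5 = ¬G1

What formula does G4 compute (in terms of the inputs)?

((P ⊕ (R ⊙ Q)) ⊽ P) ⊕ R

G1 = R ⊙ Q
G2 = P ⊕ G1 = P ⊕ (R ⊙ Q)
G3 = G2 ⊽ P = (P ⊕ (R ⊙ Q)) ⊽ P
G4 = G3 ⊕ R = ((P ⊕ (R ⊙ Q)) ⊽ P) ⊕ R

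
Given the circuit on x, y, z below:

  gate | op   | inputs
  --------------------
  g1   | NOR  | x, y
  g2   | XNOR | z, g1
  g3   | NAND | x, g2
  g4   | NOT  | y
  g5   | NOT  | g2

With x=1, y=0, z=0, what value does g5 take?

0

g1 = 1 NOR 0 = 0
g2 = 0 XNOR 0 = 1
g5 = NOT 1 = 0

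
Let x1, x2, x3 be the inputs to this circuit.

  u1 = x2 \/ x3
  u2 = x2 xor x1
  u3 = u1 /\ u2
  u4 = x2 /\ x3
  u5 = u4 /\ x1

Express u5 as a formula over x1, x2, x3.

u4 = x2 /\ x3
u5 = u4 /\ x1 = (x2 /\ x3) /\ x1

(x2 /\ x3) /\ x1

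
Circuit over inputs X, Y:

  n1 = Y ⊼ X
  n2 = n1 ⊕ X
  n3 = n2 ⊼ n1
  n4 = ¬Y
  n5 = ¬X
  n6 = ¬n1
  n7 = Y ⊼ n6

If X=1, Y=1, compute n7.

0

n1 = 1 ⊼ 1 = 0
n6 = ¬0 = 1
n7 = 1 ⊼ 1 = 0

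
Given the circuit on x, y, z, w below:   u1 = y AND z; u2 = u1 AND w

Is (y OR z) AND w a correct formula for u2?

No

u1 = y AND z
u2 = u1 AND w = (y AND z) AND w
At x=0, y=0, z=1, w=1: circuit gives 0, formula gives 1.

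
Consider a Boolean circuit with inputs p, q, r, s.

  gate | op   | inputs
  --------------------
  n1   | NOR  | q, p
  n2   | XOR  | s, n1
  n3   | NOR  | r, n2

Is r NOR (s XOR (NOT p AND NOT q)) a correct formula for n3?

Yes

n1 = q NOR p
n2 = s XOR n1 = s XOR (q NOR p)
n3 = r NOR n2 = r NOR (s XOR (q NOR p))
At p=0, q=0, r=0, s=0: circuit gives 0, formula gives 0.
At p=0, q=0, r=0, s=1: circuit gives 1, formula gives 1.
Agrees on all 16 inputs.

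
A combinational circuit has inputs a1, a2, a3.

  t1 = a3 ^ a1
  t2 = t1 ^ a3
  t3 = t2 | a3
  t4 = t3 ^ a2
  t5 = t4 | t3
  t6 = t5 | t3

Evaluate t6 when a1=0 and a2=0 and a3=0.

t1 = 0 ^ 0 = 0
t2 = 0 ^ 0 = 0
t3 = 0 | 0 = 0
t4 = 0 ^ 0 = 0
t5 = 0 | 0 = 0
t6 = 0 | 0 = 0

0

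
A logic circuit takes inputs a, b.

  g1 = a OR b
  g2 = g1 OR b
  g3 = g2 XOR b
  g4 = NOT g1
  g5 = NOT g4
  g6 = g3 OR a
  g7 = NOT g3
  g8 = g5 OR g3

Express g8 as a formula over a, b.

g1 = a OR b
g2 = g1 OR b = (a OR b) OR b
g3 = g2 XOR b = ((a OR b) OR b) XOR b
g4 = NOT g1 = NOT (a OR b)
g5 = NOT g4 = NOT NOT (a OR b)
g8 = g5 OR g3 = NOT NOT (a OR b) OR (((a OR b) OR b) XOR b)

NOT NOT (a OR b) OR (((a OR b) OR b) XOR b)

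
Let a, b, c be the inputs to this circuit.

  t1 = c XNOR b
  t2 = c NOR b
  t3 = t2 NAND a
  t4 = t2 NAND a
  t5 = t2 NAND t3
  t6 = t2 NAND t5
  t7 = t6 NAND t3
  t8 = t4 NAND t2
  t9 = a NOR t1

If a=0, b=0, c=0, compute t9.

0

t1 = 0 XNOR 0 = 1
t9 = 0 NOR 1 = 0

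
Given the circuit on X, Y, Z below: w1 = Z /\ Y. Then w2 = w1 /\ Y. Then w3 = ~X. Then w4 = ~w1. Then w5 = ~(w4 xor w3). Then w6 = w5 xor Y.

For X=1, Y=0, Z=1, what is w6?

w1 = 1 /\ 0 = 0
w3 = ~1 = 0
w4 = ~0 = 1
w5 = ~(1 xor 0) = 0
w6 = 0 xor 0 = 0

0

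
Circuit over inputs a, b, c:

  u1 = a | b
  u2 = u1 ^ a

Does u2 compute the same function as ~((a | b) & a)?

No

u1 = a | b
u2 = u1 ^ a = (a | b) ^ a
At a=0, b=0, c=0: circuit gives 0, formula gives 1.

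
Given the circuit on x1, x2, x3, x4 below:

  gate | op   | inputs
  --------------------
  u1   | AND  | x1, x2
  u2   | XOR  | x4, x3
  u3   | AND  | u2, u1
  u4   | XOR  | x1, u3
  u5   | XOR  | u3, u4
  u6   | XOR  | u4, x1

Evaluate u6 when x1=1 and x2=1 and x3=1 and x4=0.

u1 = 1 AND 1 = 1
u2 = 0 XOR 1 = 1
u3 = 1 AND 1 = 1
u4 = 1 XOR 1 = 0
u6 = 0 XOR 1 = 1

1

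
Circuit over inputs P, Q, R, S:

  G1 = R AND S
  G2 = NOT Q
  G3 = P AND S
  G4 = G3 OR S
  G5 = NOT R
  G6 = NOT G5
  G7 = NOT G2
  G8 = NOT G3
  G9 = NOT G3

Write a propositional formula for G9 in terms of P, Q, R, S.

NOT (P AND S)

G3 = P AND S
G9 = NOT G3 = NOT (P AND S)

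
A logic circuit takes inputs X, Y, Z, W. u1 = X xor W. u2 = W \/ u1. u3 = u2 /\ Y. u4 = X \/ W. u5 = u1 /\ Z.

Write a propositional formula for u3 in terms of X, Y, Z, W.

(W \/ (X xor W)) /\ Y

u1 = X xor W
u2 = W \/ u1 = W \/ (X xor W)
u3 = u2 /\ Y = (W \/ (X xor W)) /\ Y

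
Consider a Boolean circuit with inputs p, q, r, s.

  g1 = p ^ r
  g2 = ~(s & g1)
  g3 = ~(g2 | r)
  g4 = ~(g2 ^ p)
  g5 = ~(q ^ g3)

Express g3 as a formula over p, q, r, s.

~((~(s & (p ^ r))) | r)

g1 = p ^ r
g2 = ~(s & g1) = ~(s & (p ^ r))
g3 = ~(g2 | r) = ~((~(s & (p ^ r))) | r)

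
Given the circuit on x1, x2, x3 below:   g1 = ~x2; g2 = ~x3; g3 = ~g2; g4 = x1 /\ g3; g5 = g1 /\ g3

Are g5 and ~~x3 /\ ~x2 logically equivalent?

Yes

g1 = ~x2
g2 = ~x3
g3 = ~g2 = ~~x3
g5 = g1 /\ g3 = ~x2 /\ ~~x3
At x1=0, x2=0, x3=0: circuit gives 0, formula gives 0.
At x1=0, x2=0, x3=1: circuit gives 1, formula gives 1.
Agrees on all 8 inputs.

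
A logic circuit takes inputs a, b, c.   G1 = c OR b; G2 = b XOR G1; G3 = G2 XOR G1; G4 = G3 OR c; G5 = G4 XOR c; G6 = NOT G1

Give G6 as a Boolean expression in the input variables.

G1 = c OR b
G6 = NOT G1 = NOT (c OR b)

NOT (c OR b)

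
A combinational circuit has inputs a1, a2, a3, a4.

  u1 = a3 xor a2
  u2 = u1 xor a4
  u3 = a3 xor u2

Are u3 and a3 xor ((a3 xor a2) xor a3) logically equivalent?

u1 = a3 xor a2
u2 = u1 xor a4 = (a3 xor a2) xor a4
u3 = a3 xor u2 = a3 xor ((a3 xor a2) xor a4)
At a1=0, a2=0, a3=0, a4=1: circuit gives 1, formula gives 0.

No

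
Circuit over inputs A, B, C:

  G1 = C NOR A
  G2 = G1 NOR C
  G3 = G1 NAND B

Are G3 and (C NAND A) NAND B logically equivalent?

No

G1 = C NOR A
G3 = G1 NAND B = (C NOR A) NAND B
At A=0, B=1, C=1: circuit gives 1, formula gives 0.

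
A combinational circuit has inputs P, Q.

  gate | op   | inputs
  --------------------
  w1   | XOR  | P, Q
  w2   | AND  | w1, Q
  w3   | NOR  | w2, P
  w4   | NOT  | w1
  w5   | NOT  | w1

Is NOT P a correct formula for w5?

No

w1 = P XOR Q
w5 = NOT w1 = NOT (P XOR Q)
At P=0, Q=1: circuit gives 0, formula gives 1.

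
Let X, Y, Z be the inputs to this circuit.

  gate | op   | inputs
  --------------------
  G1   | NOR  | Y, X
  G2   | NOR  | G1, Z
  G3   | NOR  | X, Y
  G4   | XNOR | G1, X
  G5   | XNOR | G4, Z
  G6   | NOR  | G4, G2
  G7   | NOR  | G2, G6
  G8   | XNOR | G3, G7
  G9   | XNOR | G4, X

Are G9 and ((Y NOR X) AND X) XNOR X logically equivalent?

No

G1 = Y NOR X
G4 = G1 XNOR X = (Y NOR X) XNOR X
G9 = G4 XNOR X = ((Y NOR X) XNOR X) XNOR X
At X=0, Y=1, Z=0: circuit gives 0, formula gives 1.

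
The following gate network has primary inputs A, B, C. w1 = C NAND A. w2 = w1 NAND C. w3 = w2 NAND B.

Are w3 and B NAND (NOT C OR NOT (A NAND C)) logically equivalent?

w1 = C NAND A
w2 = w1 NAND C = (C NAND A) NAND C
w3 = w2 NAND B = ((C NAND A) NAND C) NAND B
At A=0, B=1, C=0: circuit gives 0, formula gives 0.
At A=0, B=0, C=0: circuit gives 1, formula gives 1.
Agrees on all 8 inputs.

Yes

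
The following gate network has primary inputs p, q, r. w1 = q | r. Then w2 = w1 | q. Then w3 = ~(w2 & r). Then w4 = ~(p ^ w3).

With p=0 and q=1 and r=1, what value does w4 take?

1

w1 = 1 | 1 = 1
w2 = 1 | 1 = 1
w3 = ~(1 & 1) = 0
w4 = ~(0 ^ 0) = 1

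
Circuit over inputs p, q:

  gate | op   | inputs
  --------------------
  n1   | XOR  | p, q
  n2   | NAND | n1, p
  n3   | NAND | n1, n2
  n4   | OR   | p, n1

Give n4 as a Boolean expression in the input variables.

p OR (p XOR q)

n1 = p XOR q
n4 = p OR n1 = p OR (p XOR q)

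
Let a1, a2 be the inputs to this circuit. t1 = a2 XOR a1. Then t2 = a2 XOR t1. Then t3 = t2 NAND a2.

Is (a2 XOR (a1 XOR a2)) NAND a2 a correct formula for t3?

Yes

t1 = a2 XOR a1
t2 = a2 XOR t1 = a2 XOR (a2 XOR a1)
t3 = t2 NAND a2 = (a2 XOR (a2 XOR a1)) NAND a2
At a1=1, a2=1: circuit gives 0, formula gives 0.
At a1=0, a2=0: circuit gives 1, formula gives 1.
Agrees on all 4 inputs.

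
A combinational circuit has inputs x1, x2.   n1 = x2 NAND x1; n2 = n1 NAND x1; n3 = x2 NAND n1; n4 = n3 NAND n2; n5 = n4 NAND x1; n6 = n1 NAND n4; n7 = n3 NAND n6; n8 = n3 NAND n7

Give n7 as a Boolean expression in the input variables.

n1 = x2 NAND x1
n2 = n1 NAND x1 = (x2 NAND x1) NAND x1
n3 = x2 NAND n1 = x2 NAND (x2 NAND x1)
n4 = n3 NAND n2 = (x2 NAND (x2 NAND x1)) NAND ((x2 NAND x1) NAND x1)
n6 = n1 NAND n4 = (x2 NAND x1) NAND ((x2 NAND (x2 NAND x1)) NAND ((x2 NAND x1) NAND x1))
n7 = n3 NAND n6 = (x2 NAND (x2 NAND x1)) NAND ((x2 NAND x1) NAND ((x2 NAND (x2 NAND x1)) NAND ((x2 NAND x1) NAND x1)))

(x2 NAND (x2 NAND x1)) NAND ((x2 NAND x1) NAND ((x2 NAND (x2 NAND x1)) NAND ((x2 NAND x1) NAND x1)))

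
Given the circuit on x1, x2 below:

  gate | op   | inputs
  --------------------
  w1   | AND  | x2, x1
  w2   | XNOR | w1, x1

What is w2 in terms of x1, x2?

(x2 AND x1) XNOR x1

w1 = x2 AND x1
w2 = w1 XNOR x1 = (x2 AND x1) XNOR x1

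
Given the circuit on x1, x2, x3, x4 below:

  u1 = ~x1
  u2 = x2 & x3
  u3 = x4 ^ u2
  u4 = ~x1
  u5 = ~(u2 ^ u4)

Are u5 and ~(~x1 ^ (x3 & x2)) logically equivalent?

Yes

u2 = x2 & x3
u4 = ~x1
u5 = ~(u2 ^ u4) = ~((x2 & x3) ^ ~x1)
At x1=0, x2=0, x3=0, x4=0: circuit gives 0, formula gives 0.
At x1=0, x2=1, x3=1, x4=0: circuit gives 1, formula gives 1.
Agrees on all 16 inputs.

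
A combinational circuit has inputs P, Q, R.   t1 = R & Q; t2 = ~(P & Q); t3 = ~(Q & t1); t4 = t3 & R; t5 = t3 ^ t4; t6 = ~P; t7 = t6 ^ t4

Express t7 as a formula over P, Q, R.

t1 = R & Q
t3 = ~(Q & t1) = ~(Q & (R & Q))
t4 = t3 & R = (~(Q & (R & Q))) & R
t6 = ~P
t7 = t6 ^ t4 = ~P ^ ((~(Q & (R & Q))) & R)

~P ^ ((~(Q & (R & Q))) & R)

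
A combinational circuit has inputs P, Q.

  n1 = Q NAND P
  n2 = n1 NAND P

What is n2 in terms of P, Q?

(Q NAND P) NAND P

n1 = Q NAND P
n2 = n1 NAND P = (Q NAND P) NAND P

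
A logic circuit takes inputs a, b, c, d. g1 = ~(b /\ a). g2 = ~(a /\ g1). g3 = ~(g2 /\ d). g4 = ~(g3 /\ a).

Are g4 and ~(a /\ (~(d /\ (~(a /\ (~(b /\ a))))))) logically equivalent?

Yes

g1 = ~(b /\ a)
g2 = ~(a /\ g1) = ~(a /\ (~(b /\ a)))
g3 = ~(g2 /\ d) = ~((~(a /\ (~(b /\ a)))) /\ d)
g4 = ~(g3 /\ a) = ~((~((~(a /\ (~(b /\ a)))) /\ d)) /\ a)
At a=1, b=0, c=0, d=0: circuit gives 0, formula gives 0.
At a=0, b=0, c=0, d=0: circuit gives 1, formula gives 1.
Agrees on all 16 inputs.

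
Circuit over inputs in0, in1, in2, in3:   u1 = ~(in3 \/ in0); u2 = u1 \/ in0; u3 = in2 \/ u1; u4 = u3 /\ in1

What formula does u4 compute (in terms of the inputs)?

(in2 \/ (~(in3 \/ in0))) /\ in1

u1 = ~(in3 \/ in0)
u3 = in2 \/ u1 = in2 \/ (~(in3 \/ in0))
u4 = u3 /\ in1 = (in2 \/ (~(in3 \/ in0))) /\ in1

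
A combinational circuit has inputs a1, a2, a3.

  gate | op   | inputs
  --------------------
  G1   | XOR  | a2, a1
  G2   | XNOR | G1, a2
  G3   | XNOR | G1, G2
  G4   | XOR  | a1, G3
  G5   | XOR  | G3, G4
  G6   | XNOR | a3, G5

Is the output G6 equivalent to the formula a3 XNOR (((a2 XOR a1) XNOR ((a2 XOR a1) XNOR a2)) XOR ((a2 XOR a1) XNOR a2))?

No

G1 = a2 XOR a1
G2 = G1 XNOR a2 = (a2 XOR a1) XNOR a2
G3 = G1 XNOR G2 = (a2 XOR a1) XNOR ((a2 XOR a1) XNOR a2)
G4 = a1 XOR G3 = a1 XOR ((a2 XOR a1) XNOR ((a2 XOR a1) XNOR a2))
G5 = G3 XOR G4 = ((a2 XOR a1) XNOR ((a2 XOR a1) XNOR a2)) XOR (a1 XOR ((a2 XOR a1) XNOR ((a2 XOR a1) XNOR a2)))
G6 = a3 XNOR G5 = a3 XNOR (((a2 XOR a1) XNOR ((a2 XOR a1) XNOR a2)) XOR (a1 XOR ((a2 XOR a1) XNOR ((a2 XOR a1) XNOR a2))))
At a1=0, a2=0, a3=0: circuit gives 1, formula gives 0.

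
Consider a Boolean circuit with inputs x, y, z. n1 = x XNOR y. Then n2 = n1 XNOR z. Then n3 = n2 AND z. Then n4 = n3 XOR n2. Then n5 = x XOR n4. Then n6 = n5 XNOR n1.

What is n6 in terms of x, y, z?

(x XOR ((((x XNOR y) XNOR z) AND z) XOR ((x XNOR y) XNOR z))) XNOR (x XNOR y)

n1 = x XNOR y
n2 = n1 XNOR z = (x XNOR y) XNOR z
n3 = n2 AND z = ((x XNOR y) XNOR z) AND z
n4 = n3 XOR n2 = (((x XNOR y) XNOR z) AND z) XOR ((x XNOR y) XNOR z)
n5 = x XOR n4 = x XOR ((((x XNOR y) XNOR z) AND z) XOR ((x XNOR y) XNOR z))
n6 = n5 XNOR n1 = (x XOR ((((x XNOR y) XNOR z) AND z) XOR ((x XNOR y) XNOR z))) XNOR (x XNOR y)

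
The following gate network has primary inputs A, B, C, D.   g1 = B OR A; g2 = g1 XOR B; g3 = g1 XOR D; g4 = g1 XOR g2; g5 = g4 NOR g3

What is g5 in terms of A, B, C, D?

g1 = B OR A
g2 = g1 XOR B = (B OR A) XOR B
g3 = g1 XOR D = (B OR A) XOR D
g4 = g1 XOR g2 = (B OR A) XOR ((B OR A) XOR B)
g5 = g4 NOR g3 = ((B OR A) XOR ((B OR A) XOR B)) NOR ((B OR A) XOR D)

((B OR A) XOR ((B OR A) XOR B)) NOR ((B OR A) XOR D)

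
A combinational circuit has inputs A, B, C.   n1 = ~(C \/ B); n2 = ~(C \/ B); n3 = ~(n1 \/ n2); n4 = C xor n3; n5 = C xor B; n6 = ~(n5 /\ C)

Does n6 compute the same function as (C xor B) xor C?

n5 = C xor B
n6 = ~(n5 /\ C) = ~((C xor B) /\ C)
At A=0, B=0, C=0: circuit gives 1, formula gives 0.

No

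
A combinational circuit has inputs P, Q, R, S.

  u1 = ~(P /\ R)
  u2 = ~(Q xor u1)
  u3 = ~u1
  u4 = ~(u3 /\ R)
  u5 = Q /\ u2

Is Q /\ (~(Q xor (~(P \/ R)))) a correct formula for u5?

No

u1 = ~(P /\ R)
u2 = ~(Q xor u1) = ~(Q xor (~(P /\ R)))
u5 = Q /\ u2 = Q /\ (~(Q xor (~(P /\ R))))
At P=0, Q=1, R=1, S=0: circuit gives 1, formula gives 0.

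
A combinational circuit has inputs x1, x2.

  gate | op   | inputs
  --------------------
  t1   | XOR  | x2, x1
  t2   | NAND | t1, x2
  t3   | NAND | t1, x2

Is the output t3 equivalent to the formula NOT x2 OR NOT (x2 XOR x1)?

t1 = x2 XOR x1
t3 = t1 NAND x2 = (x2 XOR x1) NAND x2
At x1=0, x2=1: circuit gives 0, formula gives 0.
At x1=0, x2=0: circuit gives 1, formula gives 1.
Agrees on all 4 inputs.

Yes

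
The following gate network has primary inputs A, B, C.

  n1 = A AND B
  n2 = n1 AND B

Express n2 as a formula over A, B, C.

n1 = A AND B
n2 = n1 AND B = (A AND B) AND B

(A AND B) AND B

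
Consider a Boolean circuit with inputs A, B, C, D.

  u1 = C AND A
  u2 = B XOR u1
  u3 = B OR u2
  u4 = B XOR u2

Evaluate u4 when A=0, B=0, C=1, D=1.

u1 = 1 AND 0 = 0
u2 = 0 XOR 0 = 0
u4 = 0 XOR 0 = 0

0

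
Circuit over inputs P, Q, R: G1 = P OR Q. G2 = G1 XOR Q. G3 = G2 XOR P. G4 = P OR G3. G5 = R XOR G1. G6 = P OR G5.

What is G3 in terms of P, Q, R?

((P OR Q) XOR Q) XOR P

G1 = P OR Q
G2 = G1 XOR Q = (P OR Q) XOR Q
G3 = G2 XOR P = ((P OR Q) XOR Q) XOR P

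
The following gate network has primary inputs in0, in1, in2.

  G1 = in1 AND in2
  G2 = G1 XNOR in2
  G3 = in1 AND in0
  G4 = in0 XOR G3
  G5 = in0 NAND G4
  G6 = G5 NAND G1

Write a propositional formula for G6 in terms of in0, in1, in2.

G1 = in1 AND in2
G3 = in1 AND in0
G4 = in0 XOR G3 = in0 XOR (in1 AND in0)
G5 = in0 NAND G4 = in0 NAND (in0 XOR (in1 AND in0))
G6 = G5 NAND G1 = (in0 NAND (in0 XOR (in1 AND in0))) NAND (in1 AND in2)

(in0 NAND (in0 XOR (in1 AND in0))) NAND (in1 AND in2)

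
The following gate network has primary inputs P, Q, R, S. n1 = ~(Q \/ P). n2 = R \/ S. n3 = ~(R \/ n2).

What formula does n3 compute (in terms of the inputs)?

n2 = R \/ S
n3 = ~(R \/ n2) = ~(R \/ (R \/ S))

~(R \/ (R \/ S))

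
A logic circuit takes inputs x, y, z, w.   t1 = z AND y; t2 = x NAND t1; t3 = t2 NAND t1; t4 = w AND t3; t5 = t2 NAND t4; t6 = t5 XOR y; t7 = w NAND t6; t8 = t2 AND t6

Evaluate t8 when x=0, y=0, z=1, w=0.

t1 = 1 AND 0 = 0
t2 = 0 NAND 0 = 1
t3 = 1 NAND 0 = 1
t4 = 0 AND 1 = 0
t5 = 1 NAND 0 = 1
t6 = 1 XOR 0 = 1
t8 = 1 AND 1 = 1

1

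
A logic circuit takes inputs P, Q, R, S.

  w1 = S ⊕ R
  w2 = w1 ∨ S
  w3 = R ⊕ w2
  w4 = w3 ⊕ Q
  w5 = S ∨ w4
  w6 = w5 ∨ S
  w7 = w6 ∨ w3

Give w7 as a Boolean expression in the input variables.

((S ∨ ((R ⊕ ((S ⊕ R) ∨ S)) ⊕ Q)) ∨ S) ∨ (R ⊕ ((S ⊕ R) ∨ S))

w1 = S ⊕ R
w2 = w1 ∨ S = (S ⊕ R) ∨ S
w3 = R ⊕ w2 = R ⊕ ((S ⊕ R) ∨ S)
w4 = w3 ⊕ Q = (R ⊕ ((S ⊕ R) ∨ S)) ⊕ Q
w5 = S ∨ w4 = S ∨ ((R ⊕ ((S ⊕ R) ∨ S)) ⊕ Q)
w6 = w5 ∨ S = (S ∨ ((R ⊕ ((S ⊕ R) ∨ S)) ⊕ Q)) ∨ S
w7 = w6 ∨ w3 = ((S ∨ ((R ⊕ ((S ⊕ R) ∨ S)) ⊕ Q)) ∨ S) ∨ (R ⊕ ((S ⊕ R) ∨ S))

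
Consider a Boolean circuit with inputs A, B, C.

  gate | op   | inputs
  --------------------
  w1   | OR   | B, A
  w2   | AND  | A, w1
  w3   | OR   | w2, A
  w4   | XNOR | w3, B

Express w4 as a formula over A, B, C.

((A AND (B OR A)) OR A) XNOR B

w1 = B OR A
w2 = A AND w1 = A AND (B OR A)
w3 = w2 OR A = (A AND (B OR A)) OR A
w4 = w3 XNOR B = ((A AND (B OR A)) OR A) XNOR B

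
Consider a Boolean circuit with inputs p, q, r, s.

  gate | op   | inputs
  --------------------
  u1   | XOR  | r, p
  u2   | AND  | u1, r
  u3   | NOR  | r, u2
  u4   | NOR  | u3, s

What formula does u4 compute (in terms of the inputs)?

(r NOR ((r XOR p) AND r)) NOR s

u1 = r XOR p
u2 = u1 AND r = (r XOR p) AND r
u3 = r NOR u2 = r NOR ((r XOR p) AND r)
u4 = u3 NOR s = (r NOR ((r XOR p) AND r)) NOR s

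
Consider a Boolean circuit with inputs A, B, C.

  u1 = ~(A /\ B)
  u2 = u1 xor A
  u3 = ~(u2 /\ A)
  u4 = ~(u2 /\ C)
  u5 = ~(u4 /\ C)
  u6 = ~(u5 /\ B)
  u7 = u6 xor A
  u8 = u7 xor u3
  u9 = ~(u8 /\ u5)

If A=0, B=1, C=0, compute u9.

u1 = ~(0 /\ 1) = 1
u2 = 1 xor 0 = 1
u3 = ~(1 /\ 0) = 1
u4 = ~(1 /\ 0) = 1
u5 = ~(1 /\ 0) = 1
u6 = ~(1 /\ 1) = 0
u7 = 0 xor 0 = 0
u8 = 0 xor 1 = 1
u9 = ~(1 /\ 1) = 0

0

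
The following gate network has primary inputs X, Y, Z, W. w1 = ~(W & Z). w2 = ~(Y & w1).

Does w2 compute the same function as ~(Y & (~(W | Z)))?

No

w1 = ~(W & Z)
w2 = ~(Y & w1) = ~(Y & (~(W & Z)))
At X=0, Y=1, Z=0, W=1: circuit gives 0, formula gives 1.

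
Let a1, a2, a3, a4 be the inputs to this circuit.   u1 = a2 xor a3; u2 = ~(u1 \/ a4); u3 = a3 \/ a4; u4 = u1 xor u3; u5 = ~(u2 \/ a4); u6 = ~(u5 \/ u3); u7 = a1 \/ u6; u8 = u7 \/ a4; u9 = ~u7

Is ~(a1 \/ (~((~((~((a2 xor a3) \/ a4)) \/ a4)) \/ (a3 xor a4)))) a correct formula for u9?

u1 = a2 xor a3
u2 = ~(u1 \/ a4) = ~((a2 xor a3) \/ a4)
u3 = a3 \/ a4
u5 = ~(u2 \/ a4) = ~((~((a2 xor a3) \/ a4)) \/ a4)
u6 = ~(u5 \/ u3) = ~((~((~((a2 xor a3) \/ a4)) \/ a4)) \/ (a3 \/ a4))
u7 = a1 \/ u6 = a1 \/ (~((~((~((a2 xor a3) \/ a4)) \/ a4)) \/ (a3 \/ a4)))
u9 = ~u7 = ~(a1 \/ (~((~((~((a2 xor a3) \/ a4)) \/ a4)) \/ (a3 \/ a4))))
At a1=0, a2=0, a3=1, a4=1: circuit gives 1, formula gives 0.

No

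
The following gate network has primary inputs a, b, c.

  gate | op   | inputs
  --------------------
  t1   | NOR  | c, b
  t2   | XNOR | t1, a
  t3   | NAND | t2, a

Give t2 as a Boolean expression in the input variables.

(c NOR b) XNOR a

t1 = c NOR b
t2 = t1 XNOR a = (c NOR b) XNOR a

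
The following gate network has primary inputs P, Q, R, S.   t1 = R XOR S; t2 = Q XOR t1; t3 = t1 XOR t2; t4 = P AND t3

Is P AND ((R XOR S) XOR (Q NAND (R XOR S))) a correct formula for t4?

t1 = R XOR S
t2 = Q XOR t1 = Q XOR (R XOR S)
t3 = t1 XOR t2 = (R XOR S) XOR (Q XOR (R XOR S))
t4 = P AND t3 = P AND ((R XOR S) XOR (Q XOR (R XOR S)))
At P=1, Q=0, R=0, S=0: circuit gives 0, formula gives 1.

No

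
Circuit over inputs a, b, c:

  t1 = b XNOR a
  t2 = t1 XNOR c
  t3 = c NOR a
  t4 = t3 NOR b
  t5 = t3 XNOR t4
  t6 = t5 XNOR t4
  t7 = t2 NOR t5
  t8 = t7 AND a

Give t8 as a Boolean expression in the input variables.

(((b XNOR a) XNOR c) NOR ((c NOR a) XNOR ((c NOR a) NOR b))) AND a

t1 = b XNOR a
t2 = t1 XNOR c = (b XNOR a) XNOR c
t3 = c NOR a
t4 = t3 NOR b = (c NOR a) NOR b
t5 = t3 XNOR t4 = (c NOR a) XNOR ((c NOR a) NOR b)
t7 = t2 NOR t5 = ((b XNOR a) XNOR c) NOR ((c NOR a) XNOR ((c NOR a) NOR b))
t8 = t7 AND a = (((b XNOR a) XNOR c) NOR ((c NOR a) XNOR ((c NOR a) NOR b))) AND a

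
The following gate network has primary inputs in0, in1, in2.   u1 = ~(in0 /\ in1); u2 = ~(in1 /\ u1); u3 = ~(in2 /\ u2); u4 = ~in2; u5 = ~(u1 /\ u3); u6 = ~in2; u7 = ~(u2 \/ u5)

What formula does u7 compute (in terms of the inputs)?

u1 = ~(in0 /\ in1)
u2 = ~(in1 /\ u1) = ~(in1 /\ (~(in0 /\ in1)))
u3 = ~(in2 /\ u2) = ~(in2 /\ (~(in1 /\ (~(in0 /\ in1)))))
u5 = ~(u1 /\ u3) = ~((~(in0 /\ in1)) /\ (~(in2 /\ (~(in1 /\ (~(in0 /\ in1)))))))
u7 = ~(u2 \/ u5) = ~((~(in1 /\ (~(in0 /\ in1)))) \/ (~((~(in0 /\ in1)) /\ (~(in2 /\ (~(in1 /\ (~(in0 /\ in1)))))))))

~((~(in1 /\ (~(in0 /\ in1)))) \/ (~((~(in0 /\ in1)) /\ (~(in2 /\ (~(in1 /\ (~(in0 /\ in1)))))))))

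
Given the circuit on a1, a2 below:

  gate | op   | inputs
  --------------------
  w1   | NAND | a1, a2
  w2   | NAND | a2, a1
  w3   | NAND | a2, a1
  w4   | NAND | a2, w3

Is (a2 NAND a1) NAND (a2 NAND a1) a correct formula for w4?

w3 = a2 NAND a1
w4 = a2 NAND w3 = a2 NAND (a2 NAND a1)
At a1=0, a2=0: circuit gives 1, formula gives 0.

No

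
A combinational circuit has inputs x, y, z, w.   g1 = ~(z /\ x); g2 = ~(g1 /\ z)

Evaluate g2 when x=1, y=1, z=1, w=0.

g1 = ~(1 /\ 1) = 0
g2 = ~(0 /\ 1) = 1

1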